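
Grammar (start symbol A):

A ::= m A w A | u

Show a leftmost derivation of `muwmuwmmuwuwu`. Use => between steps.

A=>mAwA=>muwA=>muwmAwA=>muwmuwA=>muwmuwmAwA=>muwmuwmmAwAwA=>muwmuwmmuwAwA=>muwmuwmmuwuwA=>muwmuwmmuwuwu

A => mAwA   [A ::= m A w A]
mAwA => muwA   [A ::= u]
muwA => muwmAwA   [A ::= m A w A]
muwmAwA => muwmuwA   [A ::= u]
muwmuwA => muwmuwmAwA   [A ::= m A w A]
muwmuwmAwA => muwmuwmmAwAwA   [A ::= m A w A]
muwmuwmmAwAwA => muwmuwmmuwAwA   [A ::= u]
muwmuwmmuwAwA => muwmuwmmuwuwA   [A ::= u]
muwmuwmmuwuwA => muwmuwmmuwuwu   [A ::= u]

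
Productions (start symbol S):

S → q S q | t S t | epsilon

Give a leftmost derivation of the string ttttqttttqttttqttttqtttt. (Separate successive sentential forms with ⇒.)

S ⇒ tSt   [S → t S t]
tSt ⇒ ttStt   [S → t S t]
ttStt ⇒ tttSttt   [S → t S t]
tttSttt ⇒ ttttStttt   [S → t S t]
ttttStttt ⇒ ttttqSqtttt   [S → q S q]
ttttqSqtttt ⇒ ttttqtStqtttt   [S → t S t]
ttttqtStqtttt ⇒ ttttqttSttqtttt   [S → t S t]
ttttqttSttqtttt ⇒ ttttqtttStttqtttt   [S → t S t]
ttttqtttStttqtttt ⇒ ttttqttttSttttqtttt   [S → t S t]
ttttqttttSttttqtttt ⇒ ttttqttttqSqttttqtttt   [S → q S q]
ttttqttttqSqttttqtttt ⇒ ttttqttttqtStqttttqtttt   [S → t S t]
ttttqttttqtStqttttqtttt ⇒ ttttqttttqttSttqttttqtttt   [S → t S t]
ttttqttttqttSttqttttqtttt ⇒ ttttqttttqttttqttttqtttt   [S → epsilon]

S⇒tSt⇒ttStt⇒tttSttt⇒ttttStttt⇒ttttqSqtttt⇒ttttqtStqtttt⇒ttttqttSttqtttt⇒ttttqtttStttqtttt⇒ttttqttttSttttqtttt⇒ttttqttttqSqttttqtttt⇒ttttqttttqtStqttttqtttt⇒ttttqttttqttSttqttttqtttt⇒ttttqttttqttttqttttqtttt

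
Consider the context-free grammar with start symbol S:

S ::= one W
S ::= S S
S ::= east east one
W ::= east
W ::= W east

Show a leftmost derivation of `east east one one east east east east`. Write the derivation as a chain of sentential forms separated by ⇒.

S ⇒ S S ⇒ east east one S ⇒ east east one one W ⇒ east east one one W east ⇒ east east one one W east east ⇒ east east one one W east east east ⇒ east east one one east east east east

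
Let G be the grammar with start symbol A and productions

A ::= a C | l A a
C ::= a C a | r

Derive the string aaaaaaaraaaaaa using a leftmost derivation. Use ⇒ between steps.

A ⇒ aC ⇒ aaCa ⇒ aaaCaa ⇒ aaaaCaaa ⇒ aaaaaCaaaa ⇒ aaaaaaCaaaaa ⇒ aaaaaaaCaaaaaa ⇒ aaaaaaaraaaaaa

A ⇒ aC   [A ::= a C]
aC ⇒ aaCa   [C ::= a C a]
aaCa ⇒ aaaCaa   [C ::= a C a]
aaaCaa ⇒ aaaaCaaa   [C ::= a C a]
aaaaCaaa ⇒ aaaaaCaaaa   [C ::= a C a]
aaaaaCaaaa ⇒ aaaaaaCaaaaa   [C ::= a C a]
aaaaaaCaaaaa ⇒ aaaaaaaCaaaaaa   [C ::= a C a]
aaaaaaaCaaaaaa ⇒ aaaaaaaraaaaaa   [C ::= r]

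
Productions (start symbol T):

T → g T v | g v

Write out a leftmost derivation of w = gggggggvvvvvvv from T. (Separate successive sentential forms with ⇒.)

T ⇒ gTv ⇒ ggTvv ⇒ gggTvvv ⇒ ggggTvvvv ⇒ gggggTvvvvv ⇒ ggggggTvvvvvv ⇒ gggggggvvvvvvv

T ⇒ gTv   [T → g T v]
gTv ⇒ ggTvv   [T → g T v]
ggTvv ⇒ gggTvvv   [T → g T v]
gggTvvv ⇒ ggggTvvvv   [T → g T v]
ggggTvvvv ⇒ gggggTvvvvv   [T → g T v]
gggggTvvvvv ⇒ ggggggTvvvvvv   [T → g T v]
ggggggTvvvvvv ⇒ gggggggvvvvvvv   [T → g v]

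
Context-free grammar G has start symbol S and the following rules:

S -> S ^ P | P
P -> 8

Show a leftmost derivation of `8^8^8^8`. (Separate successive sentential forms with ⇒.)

S ⇒ S^P   [S -> S ^ P]
S^P ⇒ S^P^P   [S -> S ^ P]
S^P^P ⇒ S^P^P^P   [S -> S ^ P]
S^P^P^P ⇒ P^P^P^P   [S -> P]
P^P^P^P ⇒ 8^P^P^P   [P -> 8]
8^P^P^P ⇒ 8^8^P^P   [P -> 8]
8^8^P^P ⇒ 8^8^8^P   [P -> 8]
8^8^8^P ⇒ 8^8^8^8   [P -> 8]

S ⇒ S^P ⇒ S^P^P ⇒ S^P^P^P ⇒ P^P^P^P ⇒ 8^P^P^P ⇒ 8^8^P^P ⇒ 8^8^8^P ⇒ 8^8^8^8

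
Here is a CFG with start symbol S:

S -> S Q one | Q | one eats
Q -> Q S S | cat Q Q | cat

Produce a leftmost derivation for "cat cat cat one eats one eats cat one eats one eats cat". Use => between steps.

S => Q => cat Q Q => cat Q S S Q => cat cat Q Q S S Q => cat cat Q S S Q S S Q => cat cat cat S S Q S S Q => cat cat cat one eats S Q S S Q => cat cat cat one eats one eats Q S S Q => cat cat cat one eats one eats cat S S Q => cat cat cat one eats one eats cat one eats S Q => cat cat cat one eats one eats cat one eats one eats Q => cat cat cat one eats one eats cat one eats one eats cat

S => Q   [S -> Q]
Q => cat Q Q   [Q -> cat Q Q]
cat Q Q => cat Q S S Q   [Q -> Q S S]
cat Q S S Q => cat cat Q Q S S Q   [Q -> cat Q Q]
cat cat Q Q S S Q => cat cat Q S S Q S S Q   [Q -> Q S S]
cat cat Q S S Q S S Q => cat cat cat S S Q S S Q   [Q -> cat]
cat cat cat S S Q S S Q => cat cat cat one eats S Q S S Q   [S -> one eats]
cat cat cat one eats S Q S S Q => cat cat cat one eats one eats Q S S Q   [S -> one eats]
cat cat cat one eats one eats Q S S Q => cat cat cat one eats one eats cat S S Q   [Q -> cat]
cat cat cat one eats one eats cat S S Q => cat cat cat one eats one eats cat one eats S Q   [S -> one eats]
cat cat cat one eats one eats cat one eats S Q => cat cat cat one eats one eats cat one eats one eats Q   [S -> one eats]
cat cat cat one eats one eats cat one eats one eats Q => cat cat cat one eats one eats cat one eats one eats cat   [Q -> cat]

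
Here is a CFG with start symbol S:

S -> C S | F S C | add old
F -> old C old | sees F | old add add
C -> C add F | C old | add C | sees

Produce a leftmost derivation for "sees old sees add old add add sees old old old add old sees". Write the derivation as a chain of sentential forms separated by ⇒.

S ⇒ F S C ⇒ sees F S C ⇒ sees old C old S C ⇒ sees old C old old S C ⇒ sees old C add F old old S C ⇒ sees old sees add F old old S C ⇒ sees old sees add old C old old old S C ⇒ sees old sees add old add C old old old S C ⇒ sees old sees add old add add C old old old S C ⇒ sees old sees add old add add sees old old old S C ⇒ sees old sees add old add add sees old old old add old C ⇒ sees old sees add old add add sees old old old add old sees

S ⇒ F S C   [S -> F S C]
F S C ⇒ sees F S C   [F -> sees F]
sees F S C ⇒ sees old C old S C   [F -> old C old]
sees old C old S C ⇒ sees old C old old S C   [C -> C old]
sees old C old old S C ⇒ sees old C add F old old S C   [C -> C add F]
sees old C add F old old S C ⇒ sees old sees add F old old S C   [C -> sees]
sees old sees add F old old S C ⇒ sees old sees add old C old old old S C   [F -> old C old]
sees old sees add old C old old old S C ⇒ sees old sees add old add C old old old S C   [C -> add C]
sees old sees add old add C old old old S C ⇒ sees old sees add old add add C old old old S C   [C -> add C]
sees old sees add old add add C old old old S C ⇒ sees old sees add old add add sees old old old S C   [C -> sees]
sees old sees add old add add sees old old old S C ⇒ sees old sees add old add add sees old old old add old C   [S -> add old]
sees old sees add old add add sees old old old add old C ⇒ sees old sees add old add add sees old old old add old sees   [C -> sees]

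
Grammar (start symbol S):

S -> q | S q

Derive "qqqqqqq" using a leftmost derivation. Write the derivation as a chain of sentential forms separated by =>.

S => Sq => Sqq => Sqqq => Sqqqq => Sqqqqq => Sqqqqqq => qqqqqqq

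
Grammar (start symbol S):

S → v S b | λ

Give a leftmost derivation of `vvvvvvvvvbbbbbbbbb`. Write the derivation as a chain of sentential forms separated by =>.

S => vSb   [S → v S b]
vSb => vvSbb   [S → v S b]
vvSbb => vvvSbbb   [S → v S b]
vvvSbbb => vvvvSbbbb   [S → v S b]
vvvvSbbbb => vvvvvSbbbbb   [S → v S b]
vvvvvSbbbbb => vvvvvvSbbbbbb   [S → v S b]
vvvvvvSbbbbbb => vvvvvvvSbbbbbbb   [S → v S b]
vvvvvvvSbbbbbbb => vvvvvvvvSbbbbbbbb   [S → v S b]
vvvvvvvvSbbbbbbbb => vvvvvvvvvSbbbbbbbbb   [S → v S b]
vvvvvvvvvSbbbbbbbbb => vvvvvvvvvbbbbbbbbb   [S → λ]

S=>vSb=>vvSbb=>vvvSbbb=>vvvvSbbbb=>vvvvvSbbbbb=>vvvvvvSbbbbbb=>vvvvvvvSbbbbbbb=>vvvvvvvvSbbbbbbbb=>vvvvvvvvvSbbbbbbbbb=>vvvvvvvvvbbbbbbbbb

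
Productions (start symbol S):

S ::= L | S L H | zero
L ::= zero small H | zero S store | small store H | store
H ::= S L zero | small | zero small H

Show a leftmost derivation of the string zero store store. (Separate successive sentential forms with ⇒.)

S ⇒ L ⇒ zero S store ⇒ zero L store ⇒ zero store store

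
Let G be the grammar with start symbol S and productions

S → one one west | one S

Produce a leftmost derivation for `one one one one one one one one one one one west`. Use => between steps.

S => one S => one one S => one one one S => one one one one S => one one one one one S => one one one one one one S => one one one one one one one S => one one one one one one one one S => one one one one one one one one one S => one one one one one one one one one one one west

S => one S   [S → one S]
one S => one one S   [S → one S]
one one S => one one one S   [S → one S]
one one one S => one one one one S   [S → one S]
one one one one S => one one one one one S   [S → one S]
one one one one one S => one one one one one one S   [S → one S]
one one one one one one S => one one one one one one one S   [S → one S]
one one one one one one one S => one one one one one one one one S   [S → one S]
one one one one one one one one S => one one one one one one one one one S   [S → one S]
one one one one one one one one one S => one one one one one one one one one one one west   [S → one one west]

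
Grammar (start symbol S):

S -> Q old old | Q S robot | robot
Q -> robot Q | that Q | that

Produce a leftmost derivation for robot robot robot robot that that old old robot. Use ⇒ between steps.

S ⇒ Q S robot ⇒ robot Q S robot ⇒ robot robot Q S robot ⇒ robot robot robot Q S robot ⇒ robot robot robot robot Q S robot ⇒ robot robot robot robot that S robot ⇒ robot robot robot robot that Q old old robot ⇒ robot robot robot robot that that old old robot

S ⇒ Q S robot   [S -> Q S robot]
Q S robot ⇒ robot Q S robot   [Q -> robot Q]
robot Q S robot ⇒ robot robot Q S robot   [Q -> robot Q]
robot robot Q S robot ⇒ robot robot robot Q S robot   [Q -> robot Q]
robot robot robot Q S robot ⇒ robot robot robot robot Q S robot   [Q -> robot Q]
robot robot robot robot Q S robot ⇒ robot robot robot robot that S robot   [Q -> that]
robot robot robot robot that S robot ⇒ robot robot robot robot that Q old old robot   [S -> Q old old]
robot robot robot robot that Q old old robot ⇒ robot robot robot robot that that old old robot   [Q -> that]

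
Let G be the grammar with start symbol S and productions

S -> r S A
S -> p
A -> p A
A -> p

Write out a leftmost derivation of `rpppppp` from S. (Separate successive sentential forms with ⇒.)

S⇒rSA⇒rpA⇒rppA⇒rpppA⇒rppppA⇒rpppppA⇒rpppppp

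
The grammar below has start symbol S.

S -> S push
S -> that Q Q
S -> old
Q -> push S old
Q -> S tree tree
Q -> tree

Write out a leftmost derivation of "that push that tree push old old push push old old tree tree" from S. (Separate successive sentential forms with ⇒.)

S ⇒ that Q Q ⇒ that push S old Q ⇒ that push S push old Q ⇒ that push S push push old Q ⇒ that push that Q Q push push old Q ⇒ that push that tree Q push push old Q ⇒ that push that tree push S old push push old Q ⇒ that push that tree push old old push push old Q ⇒ that push that tree push old old push push old S tree tree ⇒ that push that tree push old old push push old old tree tree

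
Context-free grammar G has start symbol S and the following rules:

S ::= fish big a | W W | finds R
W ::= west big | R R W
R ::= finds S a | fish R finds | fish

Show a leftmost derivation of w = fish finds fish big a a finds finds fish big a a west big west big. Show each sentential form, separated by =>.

S => W W => R R W W => fish R finds R W W => fish finds S a finds R W W => fish finds fish big a a finds R W W => fish finds fish big a a finds finds S a W W => fish finds fish big a a finds finds fish big a a W W => fish finds fish big a a finds finds fish big a a west big W => fish finds fish big a a finds finds fish big a a west big west big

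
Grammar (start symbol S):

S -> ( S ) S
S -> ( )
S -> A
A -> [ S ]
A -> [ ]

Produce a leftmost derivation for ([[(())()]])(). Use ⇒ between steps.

S ⇒ (S)S ⇒ (A)S ⇒ ([S])S ⇒ ([A])S ⇒ ([[S]])S ⇒ ([[(S)S]])S ⇒ ([[(())S]])S ⇒ ([[(())()]])S ⇒ ([[(())()]])()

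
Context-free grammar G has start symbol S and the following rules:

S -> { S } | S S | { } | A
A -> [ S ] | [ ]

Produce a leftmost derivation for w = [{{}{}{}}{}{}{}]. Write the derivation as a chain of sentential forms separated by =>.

S => A   [S -> A]
A => [S]   [A -> [ S ]]
[S] => [SS]   [S -> S S]
[SS] => [SSS]   [S -> S S]
[SSS] => [SSSS]   [S -> S S]
[SSSS] => [{S}SSS]   [S -> { S }]
[{S}SSS] => [{SS}SSS]   [S -> S S]
[{SS}SSS] => [{SSS}SSS]   [S -> S S]
[{SSS}SSS] => [{{}SS}SSS]   [S -> { }]
[{{}SS}SSS] => [{{}{}S}SSS]   [S -> { }]
[{{}{}S}SSS] => [{{}{}{}}SSS]   [S -> { }]
[{{}{}{}}SSS] => [{{}{}{}}{}SS]   [S -> { }]
[{{}{}{}}{}SS] => [{{}{}{}}{}{}S]   [S -> { }]
[{{}{}{}}{}{}S] => [{{}{}{}}{}{}{}]   [S -> { }]

S => A => [S] => [SS] => [SSS] => [SSSS] => [{S}SSS] => [{SS}SSS] => [{SSS}SSS] => [{{}SS}SSS] => [{{}{}S}SSS] => [{{}{}{}}SSS] => [{{}{}{}}{}SS] => [{{}{}{}}{}{}S] => [{{}{}{}}{}{}{}]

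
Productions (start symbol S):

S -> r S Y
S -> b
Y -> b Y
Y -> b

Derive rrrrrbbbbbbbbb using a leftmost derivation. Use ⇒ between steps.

S ⇒ rSY   [S -> r S Y]
rSY ⇒ rrSYY   [S -> r S Y]
rrSYY ⇒ rrrSYYY   [S -> r S Y]
rrrSYYY ⇒ rrrrSYYYY   [S -> r S Y]
rrrrSYYYY ⇒ rrrrrSYYYYY   [S -> r S Y]
rrrrrSYYYYY ⇒ rrrrrbYYYYY   [S -> b]
rrrrrbYYYYY ⇒ rrrrrbbYYYYY   [Y -> b Y]
rrrrrbbYYYYY ⇒ rrrrrbbbYYYYY   [Y -> b Y]
rrrrrbbbYYYYY ⇒ rrrrrbbbbYYYY   [Y -> b]
rrrrrbbbbYYYY ⇒ rrrrrbbbbbYYY   [Y -> b]
rrrrrbbbbbYYY ⇒ rrrrrbbbbbbYYY   [Y -> b Y]
rrrrrbbbbbbYYY ⇒ rrrrrbbbbbbbYY   [Y -> b]
rrrrrbbbbbbbYY ⇒ rrrrrbbbbbbbbY   [Y -> b]
rrrrrbbbbbbbbY ⇒ rrrrrbbbbbbbbb   [Y -> b]

S ⇒ rSY ⇒ rrSYY ⇒ rrrSYYY ⇒ rrrrSYYYY ⇒ rrrrrSYYYYY ⇒ rrrrrbYYYYY ⇒ rrrrrbbYYYYY ⇒ rrrrrbbbYYYYY ⇒ rrrrrbbbbYYYY ⇒ rrrrrbbbbbYYY ⇒ rrrrrbbbbbbYYY ⇒ rrrrrbbbbbbbYY ⇒ rrrrrbbbbbbbbY ⇒ rrrrrbbbbbbbbb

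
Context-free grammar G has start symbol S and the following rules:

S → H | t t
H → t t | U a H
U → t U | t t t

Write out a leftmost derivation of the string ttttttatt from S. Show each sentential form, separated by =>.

S => H => UaH => tUaH => ttUaH => tttUaH => ttttttaH => ttttttatt

S => H   [S → H]
H => UaH   [H → U a H]
UaH => tUaH   [U → t U]
tUaH => ttUaH   [U → t U]
ttUaH => tttUaH   [U → t U]
tttUaH => ttttttaH   [U → t t t]
ttttttaH => ttttttatt   [H → t t]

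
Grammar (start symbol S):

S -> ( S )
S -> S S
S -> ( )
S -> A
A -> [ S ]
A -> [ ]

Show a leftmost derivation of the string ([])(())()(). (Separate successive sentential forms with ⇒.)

S⇒SS⇒SSS⇒(S)SS⇒(A)SS⇒([])SS⇒([])SSS⇒([])(S)SS⇒([])(())SS⇒([])(())()S⇒([])(())()()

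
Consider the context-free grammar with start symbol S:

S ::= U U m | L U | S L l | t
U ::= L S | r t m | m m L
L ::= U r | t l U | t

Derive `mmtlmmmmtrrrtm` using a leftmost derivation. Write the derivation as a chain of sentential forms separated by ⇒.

S ⇒ LU ⇒ UrU ⇒ mmLrU ⇒ mmtlUrU ⇒ mmtlmmLrU ⇒ mmtlmmUrrU ⇒ mmtlmmmmLrrU ⇒ mmtlmmmmtrrU ⇒ mmtlmmmmtrrrtm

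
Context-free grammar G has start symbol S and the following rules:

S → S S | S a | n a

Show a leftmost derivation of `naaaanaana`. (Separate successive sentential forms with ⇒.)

S ⇒ SS ⇒ SaS ⇒ SSaS ⇒ SaSaS ⇒ SaaSaS ⇒ SaaaSaS ⇒ naaaaSaS ⇒ naaaanaaS ⇒ naaaanaana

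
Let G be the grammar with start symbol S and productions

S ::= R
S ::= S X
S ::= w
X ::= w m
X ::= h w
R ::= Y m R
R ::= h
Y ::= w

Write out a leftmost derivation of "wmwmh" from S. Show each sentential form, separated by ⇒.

S ⇒ R ⇒ YmR ⇒ wmR ⇒ wmYmR ⇒ wmwmR ⇒ wmwmh

S ⇒ R   [S ::= R]
R ⇒ YmR   [R ::= Y m R]
YmR ⇒ wmR   [Y ::= w]
wmR ⇒ wmYmR   [R ::= Y m R]
wmYmR ⇒ wmwmR   [Y ::= w]
wmwmR ⇒ wmwmh   [R ::= h]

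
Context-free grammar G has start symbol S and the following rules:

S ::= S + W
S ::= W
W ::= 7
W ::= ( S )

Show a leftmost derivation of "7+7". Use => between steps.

S => S+W => W+W => 7+W => 7+7

S => S+W   [S ::= S + W]
S+W => W+W   [S ::= W]
W+W => 7+W   [W ::= 7]
7+W => 7+7   [W ::= 7]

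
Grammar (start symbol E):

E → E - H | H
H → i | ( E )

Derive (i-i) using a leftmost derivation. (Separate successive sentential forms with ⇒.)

E ⇒ H   [E → H]
H ⇒ (E)   [H → ( E )]
(E) ⇒ (E-H)   [E → E - H]
(E-H) ⇒ (H-H)   [E → H]
(H-H) ⇒ (i-H)   [H → i]
(i-H) ⇒ (i-i)   [H → i]

E⇒H⇒(E)⇒(E-H)⇒(H-H)⇒(i-H)⇒(i-i)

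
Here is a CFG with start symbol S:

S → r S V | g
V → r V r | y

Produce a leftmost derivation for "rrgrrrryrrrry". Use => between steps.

S => rSV   [S → r S V]
rSV => rrSVV   [S → r S V]
rrSVV => rrgVV   [S → g]
rrgVV => rrgrVrV   [V → r V r]
rrgrVrV => rrgrrVrrV   [V → r V r]
rrgrrVrrV => rrgrrrVrrrV   [V → r V r]
rrgrrrVrrrV => rrgrrrrVrrrrV   [V → r V r]
rrgrrrrVrrrrV => rrgrrrryrrrrV   [V → y]
rrgrrrryrrrrV => rrgrrrryrrrry   [V → y]

S=>rSV=>rrSVV=>rrgVV=>rrgrVrV=>rrgrrVrrV=>rrgrrrVrrrV=>rrgrrrrVrrrrV=>rrgrrrryrrrrV=>rrgrrrryrrrry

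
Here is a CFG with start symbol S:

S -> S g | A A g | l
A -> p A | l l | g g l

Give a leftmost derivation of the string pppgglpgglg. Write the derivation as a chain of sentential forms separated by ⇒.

S⇒AAg⇒pAAg⇒ppAAg⇒pppAAg⇒pppgglAg⇒pppgglpAg⇒pppgglpgglg

S ⇒ AAg   [S -> A A g]
AAg ⇒ pAAg   [A -> p A]
pAAg ⇒ ppAAg   [A -> p A]
ppAAg ⇒ pppAAg   [A -> p A]
pppAAg ⇒ pppgglAg   [A -> g g l]
pppgglAg ⇒ pppgglpAg   [A -> p A]
pppgglpAg ⇒ pppgglpgglg   [A -> g g l]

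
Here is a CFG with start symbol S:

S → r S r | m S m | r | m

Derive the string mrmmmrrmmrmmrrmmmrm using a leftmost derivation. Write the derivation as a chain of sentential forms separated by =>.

S => mSm   [S → m S m]
mSm => mrSrm   [S → r S r]
mrSrm => mrmSmrm   [S → m S m]
mrmSmrm => mrmmSmmrm   [S → m S m]
mrmmSmmrm => mrmmmSmmmrm   [S → m S m]
mrmmmSmmmrm => mrmmmrSrmmmrm   [S → r S r]
mrmmmrSrmmmrm => mrmmmrrSrrmmmrm   [S → r S r]
mrmmmrrSrrmmmrm => mrmmmrrmSmrrmmmrm   [S → m S m]
mrmmmrrmSmrrmmmrm => mrmmmrrmmSmmrrmmmrm   [S → m S m]
mrmmmrrmmSmmrrmmmrm => mrmmmrrmmrmmrrmmmrm   [S → r]

S => mSm => mrSrm => mrmSmrm => mrmmSmmrm => mrmmmSmmmrm => mrmmmrSrmmmrm => mrmmmrrSrrmmmrm => mrmmmrrmSmrrmmmrm => mrmmmrrmmSmmrrmmmrm => mrmmmrrmmrmmrrmmmrm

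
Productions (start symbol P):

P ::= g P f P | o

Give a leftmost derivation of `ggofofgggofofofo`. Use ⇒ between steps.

P ⇒ gPfP   [P ::= g P f P]
gPfP ⇒ ggPfPfP   [P ::= g P f P]
ggPfPfP ⇒ ggofPfP   [P ::= o]
ggofPfP ⇒ ggofofP   [P ::= o]
ggofofP ⇒ ggofofgPfP   [P ::= g P f P]
ggofofgPfP ⇒ ggofofggPfPfP   [P ::= g P f P]
ggofofggPfPfP ⇒ ggofofgggPfPfPfP   [P ::= g P f P]
ggofofgggPfPfPfP ⇒ ggofofgggofPfPfP   [P ::= o]
ggofofgggofPfPfP ⇒ ggofofgggofofPfP   [P ::= o]
ggofofgggofofPfP ⇒ ggofofgggofofofP   [P ::= o]
ggofofgggofofofP ⇒ ggofofgggofofofo   [P ::= o]

P ⇒ gPfP ⇒ ggPfPfP ⇒ ggofPfP ⇒ ggofofP ⇒ ggofofgPfP ⇒ ggofofggPfPfP ⇒ ggofofgggPfPfPfP ⇒ ggofofgggofPfPfP ⇒ ggofofgggofofPfP ⇒ ggofofgggofofofP ⇒ ggofofgggofofofo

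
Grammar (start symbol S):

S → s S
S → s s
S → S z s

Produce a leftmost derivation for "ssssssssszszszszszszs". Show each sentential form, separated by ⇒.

S ⇒ sS ⇒ sSzs ⇒ ssSzs ⇒ sssSzs ⇒ sssSzszs ⇒ sssSzszszs ⇒ sssSzszszszs ⇒ ssssSzszszszs ⇒ sssssSzszszszs ⇒ sssssSzszszszszs ⇒ sssssSzszszszszszs ⇒ ssssssSzszszszszszs ⇒ sssssssSzszszszszszs ⇒ ssssssssszszszszszszs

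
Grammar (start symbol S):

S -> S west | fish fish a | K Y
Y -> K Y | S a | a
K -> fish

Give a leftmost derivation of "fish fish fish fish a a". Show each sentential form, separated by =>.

S => K Y => fish Y => fish K Y => fish fish Y => fish fish K Y => fish fish fish Y => fish fish fish S a => fish fish fish K Y a => fish fish fish fish Y a => fish fish fish fish a a

S => K Y   [S -> K Y]
K Y => fish Y   [K -> fish]
fish Y => fish K Y   [Y -> K Y]
fish K Y => fish fish Y   [K -> fish]
fish fish Y => fish fish K Y   [Y -> K Y]
fish fish K Y => fish fish fish Y   [K -> fish]
fish fish fish Y => fish fish fish S a   [Y -> S a]
fish fish fish S a => fish fish fish K Y a   [S -> K Y]
fish fish fish K Y a => fish fish fish fish Y a   [K -> fish]
fish fish fish fish Y a => fish fish fish fish a a   [Y -> a]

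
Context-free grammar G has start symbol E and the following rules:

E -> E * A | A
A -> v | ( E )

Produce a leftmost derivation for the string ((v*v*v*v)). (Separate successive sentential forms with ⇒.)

E ⇒ A ⇒ (E) ⇒ (A) ⇒ ((E)) ⇒ ((E*A)) ⇒ ((E*A*A)) ⇒ ((E*A*A*A)) ⇒ ((A*A*A*A)) ⇒ ((v*A*A*A)) ⇒ ((v*v*A*A)) ⇒ ((v*v*v*A)) ⇒ ((v*v*v*v))

E ⇒ A   [E -> A]
A ⇒ (E)   [A -> ( E )]
(E) ⇒ (A)   [E -> A]
(A) ⇒ ((E))   [A -> ( E )]
((E)) ⇒ ((E*A))   [E -> E * A]
((E*A)) ⇒ ((E*A*A))   [E -> E * A]
((E*A*A)) ⇒ ((E*A*A*A))   [E -> E * A]
((E*A*A*A)) ⇒ ((A*A*A*A))   [E -> A]
((A*A*A*A)) ⇒ ((v*A*A*A))   [A -> v]
((v*A*A*A)) ⇒ ((v*v*A*A))   [A -> v]
((v*v*A*A)) ⇒ ((v*v*v*A))   [A -> v]
((v*v*v*A)) ⇒ ((v*v*v*v))   [A -> v]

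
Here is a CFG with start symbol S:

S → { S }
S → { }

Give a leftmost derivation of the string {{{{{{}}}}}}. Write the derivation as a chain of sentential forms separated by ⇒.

S⇒{S}⇒{{S}}⇒{{{S}}}⇒{{{{S}}}}⇒{{{{{S}}}}}⇒{{{{{{}}}}}}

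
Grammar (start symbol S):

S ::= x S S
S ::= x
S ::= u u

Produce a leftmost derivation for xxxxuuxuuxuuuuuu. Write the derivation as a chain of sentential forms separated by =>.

S=>xSS=>xxSSS=>xxxSSSS=>xxxxSSS=>xxxxuuSS=>xxxxuuxSSS=>xxxxuuxuuSS=>xxxxuuxuuxSSS=>xxxxuuxuuxuuSS=>xxxxuuxuuxuuuuS=>xxxxuuxuuxuuuuuu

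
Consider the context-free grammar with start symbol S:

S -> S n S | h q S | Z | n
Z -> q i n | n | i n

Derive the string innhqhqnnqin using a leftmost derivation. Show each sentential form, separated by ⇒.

S ⇒ SnS ⇒ ZnS ⇒ innS ⇒ innSnS ⇒ innhqSnS ⇒ innhqhqSnS ⇒ innhqhqnnS ⇒ innhqhqnnZ ⇒ innhqhqnnqin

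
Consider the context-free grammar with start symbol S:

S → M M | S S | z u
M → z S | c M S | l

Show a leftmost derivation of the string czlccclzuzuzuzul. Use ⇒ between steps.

S ⇒ MM   [S → M M]
MM ⇒ cMSM   [M → c M S]
cMSM ⇒ czSSM   [M → z S]
czSSM ⇒ czMMSM   [S → M M]
czMMSM ⇒ czlMSM   [M → l]
czlMSM ⇒ czlcMSSM   [M → c M S]
czlcMSSM ⇒ czlccMSSSM   [M → c M S]
czlccMSSSM ⇒ czlcccMSSSSM   [M → c M S]
czlcccMSSSSM ⇒ czlccclSSSSM   [M → l]
czlccclSSSSM ⇒ czlccclzuSSSM   [S → z u]
czlccclzuSSSM ⇒ czlccclzuzuSSM   [S → z u]
czlccclzuzuSSM ⇒ czlccclzuzuzuSM   [S → z u]
czlccclzuzuzuSM ⇒ czlccclzuzuzuzuM   [S → z u]
czlccclzuzuzuzuM ⇒ czlccclzuzuzuzul   [M → l]

S ⇒ MM ⇒ cMSM ⇒ czSSM ⇒ czMMSM ⇒ czlMSM ⇒ czlcMSSM ⇒ czlccMSSSM ⇒ czlcccMSSSSM ⇒ czlccclSSSSM ⇒ czlccclzuSSSM ⇒ czlccclzuzuSSM ⇒ czlccclzuzuzuSM ⇒ czlccclzuzuzuzuM ⇒ czlccclzuzuzuzul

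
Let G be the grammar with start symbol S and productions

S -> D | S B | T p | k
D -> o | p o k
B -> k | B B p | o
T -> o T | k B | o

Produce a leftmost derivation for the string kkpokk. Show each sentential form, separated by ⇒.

S ⇒ SB ⇒ SBB ⇒ SBBB ⇒ TpBBB ⇒ kBpBBB ⇒ kkpBBB ⇒ kkpoBB ⇒ kkpokB ⇒ kkpokk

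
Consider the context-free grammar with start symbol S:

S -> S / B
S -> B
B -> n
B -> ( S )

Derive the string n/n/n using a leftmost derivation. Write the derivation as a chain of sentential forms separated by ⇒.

S ⇒ S/B ⇒ S/B/B ⇒ B/B/B ⇒ n/B/B ⇒ n/n/B ⇒ n/n/n

S ⇒ S/B   [S -> S / B]
S/B ⇒ S/B/B   [S -> S / B]
S/B/B ⇒ B/B/B   [S -> B]
B/B/B ⇒ n/B/B   [B -> n]
n/B/B ⇒ n/n/B   [B -> n]
n/n/B ⇒ n/n/n   [B -> n]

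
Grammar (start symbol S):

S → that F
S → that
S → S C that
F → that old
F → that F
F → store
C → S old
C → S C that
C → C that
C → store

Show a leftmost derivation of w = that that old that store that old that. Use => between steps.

S => S C that => that F C that => that that old C that => that that old S old that => that that old S C that old that => that that old that C that old that => that that old that store that old that

S => S C that   [S → S C that]
S C that => that F C that   [S → that F]
that F C that => that that old C that   [F → that old]
that that old C that => that that old S old that   [C → S old]
that that old S old that => that that old S C that old that   [S → S C that]
that that old S C that old that => that that old that C that old that   [S → that]
that that old that C that old that => that that old that store that old that   [C → store]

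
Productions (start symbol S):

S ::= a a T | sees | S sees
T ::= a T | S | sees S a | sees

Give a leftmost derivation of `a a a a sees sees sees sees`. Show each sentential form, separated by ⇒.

S ⇒ S sees   [S ::= S sees]
S sees ⇒ S sees sees   [S ::= S sees]
S sees sees ⇒ a a T sees sees   [S ::= a a T]
a a T sees sees ⇒ a a S sees sees   [T ::= S]
a a S sees sees ⇒ a a S sees sees sees   [S ::= S sees]
a a S sees sees sees ⇒ a a a a T sees sees sees   [S ::= a a T]
a a a a T sees sees sees ⇒ a a a a S sees sees sees   [T ::= S]
a a a a S sees sees sees ⇒ a a a a sees sees sees sees   [S ::= sees]

S ⇒ S sees ⇒ S sees sees ⇒ a a T sees sees ⇒ a a S sees sees ⇒ a a S sees sees sees ⇒ a a a a T sees sees sees ⇒ a a a a S sees sees sees ⇒ a a a a sees sees sees sees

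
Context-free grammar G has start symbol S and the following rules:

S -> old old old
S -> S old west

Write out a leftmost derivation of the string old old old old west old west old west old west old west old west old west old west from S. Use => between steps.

S => S old west => S old west old west => S old west old west old west => S old west old west old west old west => S old west old west old west old west old west => S old west old west old west old west old west old west => S old west old west old west old west old west old west old west => S old west old west old west old west old west old west old west old west => old old old old west old west old west old west old west old west old west old west

S => S old west   [S -> S old west]
S old west => S old west old west   [S -> S old west]
S old west old west => S old west old west old west   [S -> S old west]
S old west old west old west => S old west old west old west old west   [S -> S old west]
S old west old west old west old west => S old west old west old west old west old west   [S -> S old west]
S old west old west old west old west old west => S old west old west old west old west old west old west   [S -> S old west]
S old west old west old west old west old west old west => S old west old west old west old west old west old west old west   [S -> S old west]
S old west old west old west old west old west old west old west => S old west old west old west old west old west old west old west old west   [S -> S old west]
S old west old west old west old west old west old west old west old west => old old old old west old west old west old west old west old west old west old west   [S -> old old old]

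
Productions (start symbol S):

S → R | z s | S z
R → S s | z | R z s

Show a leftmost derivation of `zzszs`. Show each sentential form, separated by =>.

S=>R=>Ss=>Szs=>Rzs=>Rzszs=>zzszs

S => R   [S → R]
R => Ss   [R → S s]
Ss => Szs   [S → S z]
Szs => Rzs   [S → R]
Rzs => Rzszs   [R → R z s]
Rzszs => zzszs   [R → z]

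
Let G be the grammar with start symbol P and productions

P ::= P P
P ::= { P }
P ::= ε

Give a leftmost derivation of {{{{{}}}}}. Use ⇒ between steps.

P ⇒ {P} ⇒ {PP} ⇒ {PPP} ⇒ {{P}PP} ⇒ {{{P}}PP} ⇒ {{{PP}}PP} ⇒ {{{{P}P}}PP} ⇒ {{{{{P}}P}}PP} ⇒ {{{{{}}P}}PP} ⇒ {{{{{}}}}PP} ⇒ {{{{{}}}}P} ⇒ {{{{{}}}}}

P ⇒ {P}   [P ::= { P }]
{P} ⇒ {PP}   [P ::= P P]
{PP} ⇒ {PPP}   [P ::= P P]
{PPP} ⇒ {{P}PP}   [P ::= { P }]
{{P}PP} ⇒ {{{P}}PP}   [P ::= { P }]
{{{P}}PP} ⇒ {{{PP}}PP}   [P ::= P P]
{{{PP}}PP} ⇒ {{{{P}P}}PP}   [P ::= { P }]
{{{{P}P}}PP} ⇒ {{{{{P}}P}}PP}   [P ::= { P }]
{{{{{P}}P}}PP} ⇒ {{{{{}}P}}PP}   [P ::= ε]
{{{{{}}P}}PP} ⇒ {{{{{}}}}PP}   [P ::= ε]
{{{{{}}}}PP} ⇒ {{{{{}}}}P}   [P ::= ε]
{{{{{}}}}P} ⇒ {{{{{}}}}}   [P ::= ε]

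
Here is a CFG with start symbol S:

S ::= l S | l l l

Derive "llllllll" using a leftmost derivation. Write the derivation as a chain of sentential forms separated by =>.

S => lS => llS => lllS => llllS => lllllS => llllllll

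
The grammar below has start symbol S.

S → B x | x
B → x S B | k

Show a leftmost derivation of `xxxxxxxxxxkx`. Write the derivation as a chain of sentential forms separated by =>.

S=>Bx=>xSBx=>xxBx=>xxxSBx=>xxxxBx=>xxxxxSBx=>xxxxxxBx=>xxxxxxxSBx=>xxxxxxxxBx=>xxxxxxxxxSBx=>xxxxxxxxxxBx=>xxxxxxxxxxkx

S => Bx   [S → B x]
Bx => xSBx   [B → x S B]
xSBx => xxBx   [S → x]
xxBx => xxxSBx   [B → x S B]
xxxSBx => xxxxBx   [S → x]
xxxxBx => xxxxxSBx   [B → x S B]
xxxxxSBx => xxxxxxBx   [S → x]
xxxxxxBx => xxxxxxxSBx   [B → x S B]
xxxxxxxSBx => xxxxxxxxBx   [S → x]
xxxxxxxxBx => xxxxxxxxxSBx   [B → x S B]
xxxxxxxxxSBx => xxxxxxxxxxBx   [S → x]
xxxxxxxxxxBx => xxxxxxxxxxkx   [B → k]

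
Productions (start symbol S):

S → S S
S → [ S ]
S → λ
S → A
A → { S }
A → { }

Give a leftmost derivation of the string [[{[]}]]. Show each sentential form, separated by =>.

S => [S]   [S → [ S ]]
[S] => [SS]   [S → S S]
[SS] => [SSS]   [S → S S]
[SSS] => [[S]SS]   [S → [ S ]]
[[S]SS] => [[A]SS]   [S → A]
[[A]SS] => [[{S}]SS]   [A → { S }]
[[{S}]SS] => [[{[S]}]SS]   [S → [ S ]]
[[{[S]}]SS] => [[{[]}]SS]   [S → λ]
[[{[]}]SS] => [[{[]}]S]   [S → λ]
[[{[]}]S] => [[{[]}]]   [S → λ]

S => [S] => [SS] => [SSS] => [[S]SS] => [[A]SS] => [[{S}]SS] => [[{[S]}]SS] => [[{[]}]SS] => [[{[]}]S] => [[{[]}]]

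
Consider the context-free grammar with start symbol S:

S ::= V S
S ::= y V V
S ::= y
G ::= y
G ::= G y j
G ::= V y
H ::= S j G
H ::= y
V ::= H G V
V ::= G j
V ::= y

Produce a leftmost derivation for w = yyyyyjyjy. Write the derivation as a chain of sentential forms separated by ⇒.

S ⇒ yVV ⇒ yHGVV ⇒ yyGVV ⇒ yyGyjVV ⇒ yyVyyjVV ⇒ yyyyyjVV ⇒ yyyyyjGjV ⇒ yyyyyjyjV ⇒ yyyyyjyjy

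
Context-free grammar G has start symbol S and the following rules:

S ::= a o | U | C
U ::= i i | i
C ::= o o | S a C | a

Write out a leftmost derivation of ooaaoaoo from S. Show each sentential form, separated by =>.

S=>C=>SaC=>CaC=>ooaC=>ooaSaC=>ooaaoaC=>ooaaoaoo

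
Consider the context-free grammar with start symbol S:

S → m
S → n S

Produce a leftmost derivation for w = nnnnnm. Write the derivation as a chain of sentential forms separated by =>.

S=>nS=>nnS=>nnnS=>nnnnS=>nnnnnS=>nnnnnm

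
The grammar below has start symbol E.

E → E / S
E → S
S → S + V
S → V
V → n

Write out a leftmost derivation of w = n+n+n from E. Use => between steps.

E=>S=>S+V=>S+V+V=>V+V+V=>n+V+V=>n+n+V=>n+n+n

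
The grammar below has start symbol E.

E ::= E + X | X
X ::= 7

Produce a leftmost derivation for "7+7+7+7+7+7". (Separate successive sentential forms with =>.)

E=>E+X=>E+X+X=>E+X+X+X=>E+X+X+X+X=>E+X+X+X+X+X=>X+X+X+X+X+X=>7+X+X+X+X+X=>7+7+X+X+X+X=>7+7+7+X+X+X=>7+7+7+7+X+X=>7+7+7+7+7+X=>7+7+7+7+7+7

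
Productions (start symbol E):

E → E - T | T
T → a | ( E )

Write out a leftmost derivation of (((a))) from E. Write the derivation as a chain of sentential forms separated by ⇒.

E ⇒ T   [E → T]
T ⇒ (E)   [T → ( E )]
(E) ⇒ (T)   [E → T]
(T) ⇒ ((E))   [T → ( E )]
((E)) ⇒ ((T))   [E → T]
((T)) ⇒ (((E)))   [T → ( E )]
(((E))) ⇒ (((T)))   [E → T]
(((T))) ⇒ (((a)))   [T → a]

E ⇒ T ⇒ (E) ⇒ (T) ⇒ ((E)) ⇒ ((T)) ⇒ (((E))) ⇒ (((T))) ⇒ (((a)))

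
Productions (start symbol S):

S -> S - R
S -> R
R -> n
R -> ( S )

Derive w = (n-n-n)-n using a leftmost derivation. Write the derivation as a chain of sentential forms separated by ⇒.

S ⇒ S-R ⇒ R-R ⇒ (S)-R ⇒ (S-R)-R ⇒ (S-R-R)-R ⇒ (R-R-R)-R ⇒ (n-R-R)-R ⇒ (n-n-R)-R ⇒ (n-n-n)-R ⇒ (n-n-n)-n

S ⇒ S-R   [S -> S - R]
S-R ⇒ R-R   [S -> R]
R-R ⇒ (S)-R   [R -> ( S )]
(S)-R ⇒ (S-R)-R   [S -> S - R]
(S-R)-R ⇒ (S-R-R)-R   [S -> S - R]
(S-R-R)-R ⇒ (R-R-R)-R   [S -> R]
(R-R-R)-R ⇒ (n-R-R)-R   [R -> n]
(n-R-R)-R ⇒ (n-n-R)-R   [R -> n]
(n-n-R)-R ⇒ (n-n-n)-R   [R -> n]
(n-n-n)-R ⇒ (n-n-n)-n   [R -> n]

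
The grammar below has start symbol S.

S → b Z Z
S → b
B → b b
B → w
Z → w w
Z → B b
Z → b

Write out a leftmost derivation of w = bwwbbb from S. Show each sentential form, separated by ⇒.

S ⇒ bZZ ⇒ bwwZ ⇒ bwwBb ⇒ bwwbbb

S ⇒ bZZ   [S → b Z Z]
bZZ ⇒ bwwZ   [Z → w w]
bwwZ ⇒ bwwBb   [Z → B b]
bwwBb ⇒ bwwbbb   [B → b b]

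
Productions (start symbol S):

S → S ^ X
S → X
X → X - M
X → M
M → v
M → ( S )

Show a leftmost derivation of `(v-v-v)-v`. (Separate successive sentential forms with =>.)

S=>X=>X-M=>M-M=>(S)-M=>(X)-M=>(X-M)-M=>(X-M-M)-M=>(M-M-M)-M=>(v-M-M)-M=>(v-v-M)-M=>(v-v-v)-M=>(v-v-v)-v

S => X   [S → X]
X => X-M   [X → X - M]
X-M => M-M   [X → M]
M-M => (S)-M   [M → ( S )]
(S)-M => (X)-M   [S → X]
(X)-M => (X-M)-M   [X → X - M]
(X-M)-M => (X-M-M)-M   [X → X - M]
(X-M-M)-M => (M-M-M)-M   [X → M]
(M-M-M)-M => (v-M-M)-M   [M → v]
(v-M-M)-M => (v-v-M)-M   [M → v]
(v-v-M)-M => (v-v-v)-M   [M → v]
(v-v-v)-M => (v-v-v)-v   [M → v]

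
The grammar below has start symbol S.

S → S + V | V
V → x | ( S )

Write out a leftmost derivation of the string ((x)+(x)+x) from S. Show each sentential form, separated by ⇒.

S ⇒ V   [S → V]
V ⇒ (S)   [V → ( S )]
(S) ⇒ (S+V)   [S → S + V]
(S+V) ⇒ (S+V+V)   [S → S + V]
(S+V+V) ⇒ (V+V+V)   [S → V]
(V+V+V) ⇒ ((S)+V+V)   [V → ( S )]
((S)+V+V) ⇒ ((V)+V+V)   [S → V]
((V)+V+V) ⇒ ((x)+V+V)   [V → x]
((x)+V+V) ⇒ ((x)+(S)+V)   [V → ( S )]
((x)+(S)+V) ⇒ ((x)+(V)+V)   [S → V]
((x)+(V)+V) ⇒ ((x)+(x)+V)   [V → x]
((x)+(x)+V) ⇒ ((x)+(x)+x)   [V → x]

S ⇒ V ⇒ (S) ⇒ (S+V) ⇒ (S+V+V) ⇒ (V+V+V) ⇒ ((S)+V+V) ⇒ ((V)+V+V) ⇒ ((x)+V+V) ⇒ ((x)+(S)+V) ⇒ ((x)+(V)+V) ⇒ ((x)+(x)+V) ⇒ ((x)+(x)+x)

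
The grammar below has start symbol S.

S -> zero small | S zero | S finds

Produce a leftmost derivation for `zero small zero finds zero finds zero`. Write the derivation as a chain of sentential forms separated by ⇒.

S ⇒ S zero ⇒ S finds zero ⇒ S zero finds zero ⇒ S finds zero finds zero ⇒ S zero finds zero finds zero ⇒ zero small zero finds zero finds zero

S ⇒ S zero   [S -> S zero]
S zero ⇒ S finds zero   [S -> S finds]
S finds zero ⇒ S zero finds zero   [S -> S zero]
S zero finds zero ⇒ S finds zero finds zero   [S -> S finds]
S finds zero finds zero ⇒ S zero finds zero finds zero   [S -> S zero]
S zero finds zero finds zero ⇒ zero small zero finds zero finds zero   [S -> zero small]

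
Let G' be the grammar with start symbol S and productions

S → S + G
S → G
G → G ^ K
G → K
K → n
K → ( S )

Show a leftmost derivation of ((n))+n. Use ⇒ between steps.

S ⇒ S+G   [S → S + G]
S+G ⇒ G+G   [S → G]
G+G ⇒ K+G   [G → K]
K+G ⇒ (S)+G   [K → ( S )]
(S)+G ⇒ (G)+G   [S → G]
(G)+G ⇒ (K)+G   [G → K]
(K)+G ⇒ ((S))+G   [K → ( S )]
((S))+G ⇒ ((G))+G   [S → G]
((G))+G ⇒ ((K))+G   [G → K]
((K))+G ⇒ ((n))+G   [K → n]
((n))+G ⇒ ((n))+K   [G → K]
((n))+K ⇒ ((n))+n   [K → n]

S ⇒ S+G ⇒ G+G ⇒ K+G ⇒ (S)+G ⇒ (G)+G ⇒ (K)+G ⇒ ((S))+G ⇒ ((G))+G ⇒ ((K))+G ⇒ ((n))+G ⇒ ((n))+K ⇒ ((n))+n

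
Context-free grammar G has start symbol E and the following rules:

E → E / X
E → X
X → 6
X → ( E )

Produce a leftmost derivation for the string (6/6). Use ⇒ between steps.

E ⇒ X   [E → X]
X ⇒ (E)   [X → ( E )]
(E) ⇒ (E/X)   [E → E / X]
(E/X) ⇒ (X/X)   [E → X]
(X/X) ⇒ (6/X)   [X → 6]
(6/X) ⇒ (6/6)   [X → 6]

E⇒X⇒(E)⇒(E/X)⇒(X/X)⇒(6/X)⇒(6/6)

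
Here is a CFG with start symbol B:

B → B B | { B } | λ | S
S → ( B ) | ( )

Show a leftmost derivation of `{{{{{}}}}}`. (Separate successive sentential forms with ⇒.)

B⇒{B}⇒{{B}}⇒{{{B}}}⇒{{{BB}}}⇒{{{BBB}}}⇒{{{{B}BB}}}⇒{{{{{B}}BB}}}⇒{{{{{}}BB}}}⇒{{{{{}}B}}}⇒{{{{{}}}}}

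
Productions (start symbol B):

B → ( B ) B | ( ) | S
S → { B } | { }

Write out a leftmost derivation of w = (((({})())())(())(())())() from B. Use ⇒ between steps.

B ⇒ (B)B ⇒ ((B)B)B ⇒ (((B)B)B)B ⇒ ((((B)B)B)B)B ⇒ ((((S)B)B)B)B ⇒ (((({})B)B)B)B ⇒ (((({})())B)B)B ⇒ (((({})())())B)B ⇒ (((({})())())(B)B)B ⇒ (((({})())())(())B)B ⇒ (((({})())())(())(B)B)B ⇒ (((({})())())(())(())B)B ⇒ (((({})())())(())(())())B ⇒ (((({})())())(())(())())()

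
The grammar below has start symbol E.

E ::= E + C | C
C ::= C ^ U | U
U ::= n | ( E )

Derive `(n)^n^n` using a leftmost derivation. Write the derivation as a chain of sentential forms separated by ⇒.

E ⇒ C   [E ::= C]
C ⇒ C^U   [C ::= C ^ U]
C^U ⇒ C^U^U   [C ::= C ^ U]
C^U^U ⇒ U^U^U   [C ::= U]
U^U^U ⇒ (E)^U^U   [U ::= ( E )]
(E)^U^U ⇒ (C)^U^U   [E ::= C]
(C)^U^U ⇒ (U)^U^U   [C ::= U]
(U)^U^U ⇒ (n)^U^U   [U ::= n]
(n)^U^U ⇒ (n)^n^U   [U ::= n]
(n)^n^U ⇒ (n)^n^n   [U ::= n]

E ⇒ C ⇒ C^U ⇒ C^U^U ⇒ U^U^U ⇒ (E)^U^U ⇒ (C)^U^U ⇒ (U)^U^U ⇒ (n)^U^U ⇒ (n)^n^U ⇒ (n)^n^n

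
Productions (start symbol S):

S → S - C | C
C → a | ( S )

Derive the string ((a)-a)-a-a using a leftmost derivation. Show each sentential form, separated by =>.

S => S-C => S-C-C => C-C-C => (S)-C-C => (S-C)-C-C => (C-C)-C-C => ((S)-C)-C-C => ((C)-C)-C-C => ((a)-C)-C-C => ((a)-a)-C-C => ((a)-a)-a-C => ((a)-a)-a-a

S => S-C   [S → S - C]
S-C => S-C-C   [S → S - C]
S-C-C => C-C-C   [S → C]
C-C-C => (S)-C-C   [C → ( S )]
(S)-C-C => (S-C)-C-C   [S → S - C]
(S-C)-C-C => (C-C)-C-C   [S → C]
(C-C)-C-C => ((S)-C)-C-C   [C → ( S )]
((S)-C)-C-C => ((C)-C)-C-C   [S → C]
((C)-C)-C-C => ((a)-C)-C-C   [C → a]
((a)-C)-C-C => ((a)-a)-C-C   [C → a]
((a)-a)-C-C => ((a)-a)-a-C   [C → a]
((a)-a)-a-C => ((a)-a)-a-a   [C → a]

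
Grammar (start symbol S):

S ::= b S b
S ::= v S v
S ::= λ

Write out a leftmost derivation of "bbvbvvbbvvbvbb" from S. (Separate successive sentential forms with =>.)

S => bSb => bbSbb => bbvSvbb => bbvbSbvbb => bbvbvSvbvbb => bbvbvvSvvbvbb => bbvbvvbSbvvbvbb => bbvbvvbbvvbvbb

S => bSb   [S ::= b S b]
bSb => bbSbb   [S ::= b S b]
bbSbb => bbvSvbb   [S ::= v S v]
bbvSvbb => bbvbSbvbb   [S ::= b S b]
bbvbSbvbb => bbvbvSvbvbb   [S ::= v S v]
bbvbvSvbvbb => bbvbvvSvvbvbb   [S ::= v S v]
bbvbvvSvvbvbb => bbvbvvbSbvvbvbb   [S ::= b S b]
bbvbvvbSbvvbvbb => bbvbvvbbvvbvbb   [S ::= λ]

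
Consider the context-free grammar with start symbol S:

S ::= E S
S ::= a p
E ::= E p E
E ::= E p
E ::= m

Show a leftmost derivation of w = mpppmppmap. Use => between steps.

S => ES   [S ::= E S]
ES => EpES   [E ::= E p E]
EpES => EpEpES   [E ::= E p E]
EpEpES => EppEpES   [E ::= E p]
EppEpES => EpppEpES   [E ::= E p]
EpppEpES => mpppEpES   [E ::= m]
mpppEpES => mpppEppES   [E ::= E p]
mpppEppES => mpppmppES   [E ::= m]
mpppmppES => mpppmppmS   [E ::= m]
mpppmppmS => mpppmppmap   [S ::= a p]

S => ES => EpES => EpEpES => EppEpES => EpppEpES => mpppEpES => mpppEppES => mpppmppES => mpppmppmS => mpppmppmap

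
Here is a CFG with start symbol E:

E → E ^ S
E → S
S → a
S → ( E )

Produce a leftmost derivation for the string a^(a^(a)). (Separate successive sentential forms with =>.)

E => E^S   [E → E ^ S]
E^S => S^S   [E → S]
S^S => a^S   [S → a]
a^S => a^(E)   [S → ( E )]
a^(E) => a^(E^S)   [E → E ^ S]
a^(E^S) => a^(S^S)   [E → S]
a^(S^S) => a^(a^S)   [S → a]
a^(a^S) => a^(a^(E))   [S → ( E )]
a^(a^(E)) => a^(a^(S))   [E → S]
a^(a^(S)) => a^(a^(a))   [S → a]

E => E^S => S^S => a^S => a^(E) => a^(E^S) => a^(S^S) => a^(a^S) => a^(a^(E)) => a^(a^(S)) => a^(a^(a))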